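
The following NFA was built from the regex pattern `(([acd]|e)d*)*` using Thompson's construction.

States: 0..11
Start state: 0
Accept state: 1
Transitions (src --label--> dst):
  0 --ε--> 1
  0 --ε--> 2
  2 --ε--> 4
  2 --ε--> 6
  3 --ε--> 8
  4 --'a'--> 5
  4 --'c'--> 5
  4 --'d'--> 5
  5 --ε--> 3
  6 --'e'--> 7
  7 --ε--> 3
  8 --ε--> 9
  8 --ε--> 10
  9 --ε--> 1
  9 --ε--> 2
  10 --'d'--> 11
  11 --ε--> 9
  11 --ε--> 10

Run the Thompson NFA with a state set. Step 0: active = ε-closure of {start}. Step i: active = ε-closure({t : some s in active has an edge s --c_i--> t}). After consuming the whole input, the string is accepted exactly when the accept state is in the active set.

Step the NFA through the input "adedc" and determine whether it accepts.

start: ε-closure({0}) = {0,1,2,4,6}
'a' @ 1: {1,2,3,4,5,6,8,9,10}  (accept∈set)
'd' @ 2: {1,2,3,4,5,6,8,9,10,11}  (accept∈set)
'e' @ 3: {1,2,3,4,6,7,8,9,10}  (accept∈set)
'd' @ 4: {1,2,3,4,5,6,8,9,10,11}  (accept∈set)
'c' @ 5: {1,2,3,4,5,6,8,9,10}  (accept∈set)
after full input: {1,2,3,4,5,6,8,9,10}  (accept=1 in)

Answer: ACCEPT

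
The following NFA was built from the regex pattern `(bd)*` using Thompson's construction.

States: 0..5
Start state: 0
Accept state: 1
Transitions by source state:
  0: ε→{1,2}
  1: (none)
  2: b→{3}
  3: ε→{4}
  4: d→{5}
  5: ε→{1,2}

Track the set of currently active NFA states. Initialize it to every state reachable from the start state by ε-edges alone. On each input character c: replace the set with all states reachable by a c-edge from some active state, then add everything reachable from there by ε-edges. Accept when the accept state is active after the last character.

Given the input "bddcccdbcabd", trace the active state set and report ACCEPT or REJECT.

Answer: REJECT

Derivation:
initial (ε-close {0}): {0,1,2}
'b' @ 1: {3,4}
'd' @ 2: {1,2,5}  [accepting]
'd' @ 3: {}  — no active states
rest 'cccdbcabd' ignored (set empty)
final: {}; accept 1 not in set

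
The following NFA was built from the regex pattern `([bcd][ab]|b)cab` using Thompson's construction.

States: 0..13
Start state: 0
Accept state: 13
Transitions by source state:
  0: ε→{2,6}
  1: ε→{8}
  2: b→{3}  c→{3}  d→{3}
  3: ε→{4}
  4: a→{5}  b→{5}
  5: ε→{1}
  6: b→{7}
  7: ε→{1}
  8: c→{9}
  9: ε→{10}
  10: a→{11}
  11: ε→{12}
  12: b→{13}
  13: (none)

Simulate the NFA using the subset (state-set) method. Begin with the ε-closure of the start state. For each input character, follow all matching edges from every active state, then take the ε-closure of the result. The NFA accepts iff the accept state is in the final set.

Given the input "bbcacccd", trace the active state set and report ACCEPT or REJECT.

S₀ = ε-closure({0}) = {0,2,6}
'b' @ 1: {1,3,4,7,8}
'b' @ 2: {1,5,8}
'c' @ 3: {9,10}
'a' @ 4: {11,12}
'c' @ 5: {}  — state set empty
rest 'ccd' ignored (set empty)
end set {} — state 13 not in

Answer: REJECT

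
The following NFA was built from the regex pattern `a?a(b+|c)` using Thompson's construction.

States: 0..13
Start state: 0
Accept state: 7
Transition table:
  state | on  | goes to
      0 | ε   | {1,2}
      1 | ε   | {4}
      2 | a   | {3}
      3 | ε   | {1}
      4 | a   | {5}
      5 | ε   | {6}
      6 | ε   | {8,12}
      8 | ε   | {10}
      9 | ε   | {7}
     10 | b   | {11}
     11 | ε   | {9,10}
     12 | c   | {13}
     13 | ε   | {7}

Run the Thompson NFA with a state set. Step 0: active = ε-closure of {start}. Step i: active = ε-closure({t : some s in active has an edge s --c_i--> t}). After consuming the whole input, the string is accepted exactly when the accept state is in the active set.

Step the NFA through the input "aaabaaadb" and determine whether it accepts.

Answer: REJECT

Trace:
start: ε-closure({0}) = {0,1,2,4}
'a' @ 1: {1,3,4,5,6,8,10,12}
'a' @ 2: {5,6,8,10,12}
'a' @ 3: {}  — no active states
rest 'baaadb' ignored (set empty)
after full input: {}  (accept=7 not in)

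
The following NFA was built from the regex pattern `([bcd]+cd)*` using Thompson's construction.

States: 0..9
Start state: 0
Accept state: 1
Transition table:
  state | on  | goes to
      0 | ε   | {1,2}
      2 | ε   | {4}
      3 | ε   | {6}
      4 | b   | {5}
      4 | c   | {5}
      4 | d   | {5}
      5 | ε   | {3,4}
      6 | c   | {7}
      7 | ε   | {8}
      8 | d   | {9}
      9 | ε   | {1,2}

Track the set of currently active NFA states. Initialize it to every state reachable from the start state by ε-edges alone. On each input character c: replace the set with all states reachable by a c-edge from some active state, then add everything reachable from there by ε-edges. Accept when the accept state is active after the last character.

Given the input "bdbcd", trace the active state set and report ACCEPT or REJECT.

Answer: ACCEPT

Trace:
initial (ε-close {0}): {0,1,2,4}
'b' @ 1: {3,4,5,6}
'd' @ 2: {3,4,5,6}
'b' @ 3: {3,4,5,6}
'c' @ 4: {3,4,5,6,7,8}
'd' @ 5: {1,2,3,4,5,6,9}  [accepting]
end set {1,2,3,4,5,6,9} — state 1 in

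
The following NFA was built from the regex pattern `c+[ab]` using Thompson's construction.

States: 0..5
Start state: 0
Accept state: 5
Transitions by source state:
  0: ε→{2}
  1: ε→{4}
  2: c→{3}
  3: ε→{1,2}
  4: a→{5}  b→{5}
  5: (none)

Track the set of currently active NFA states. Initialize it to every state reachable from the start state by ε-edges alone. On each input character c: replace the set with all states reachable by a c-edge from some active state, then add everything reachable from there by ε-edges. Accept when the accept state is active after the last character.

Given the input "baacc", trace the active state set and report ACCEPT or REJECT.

S₀ = ε-closure({0}) = {0,2}
'b' @ 1: {}  — dead — no transitions
rest 'aacc' ignored (set empty)
after full input: {}  (accept=5 not in)

Answer: REJECT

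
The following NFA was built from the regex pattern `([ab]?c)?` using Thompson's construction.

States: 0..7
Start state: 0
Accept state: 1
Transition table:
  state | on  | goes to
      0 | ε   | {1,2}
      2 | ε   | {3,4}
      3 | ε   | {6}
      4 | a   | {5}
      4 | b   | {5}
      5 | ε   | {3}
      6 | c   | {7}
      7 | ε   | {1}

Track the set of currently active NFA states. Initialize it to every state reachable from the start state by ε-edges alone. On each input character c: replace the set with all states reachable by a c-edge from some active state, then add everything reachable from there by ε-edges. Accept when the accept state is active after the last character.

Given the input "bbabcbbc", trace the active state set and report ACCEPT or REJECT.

Answer: REJECT

Trace:
start: ε-closure({0}) = {0,1,2,3,4,6}
'b' @ 1: {3,5,6}
'b' @ 2: {}  — state set empty
rest 'abcbbc' ignored (set empty)
after full input: {}  (accept=1 not in)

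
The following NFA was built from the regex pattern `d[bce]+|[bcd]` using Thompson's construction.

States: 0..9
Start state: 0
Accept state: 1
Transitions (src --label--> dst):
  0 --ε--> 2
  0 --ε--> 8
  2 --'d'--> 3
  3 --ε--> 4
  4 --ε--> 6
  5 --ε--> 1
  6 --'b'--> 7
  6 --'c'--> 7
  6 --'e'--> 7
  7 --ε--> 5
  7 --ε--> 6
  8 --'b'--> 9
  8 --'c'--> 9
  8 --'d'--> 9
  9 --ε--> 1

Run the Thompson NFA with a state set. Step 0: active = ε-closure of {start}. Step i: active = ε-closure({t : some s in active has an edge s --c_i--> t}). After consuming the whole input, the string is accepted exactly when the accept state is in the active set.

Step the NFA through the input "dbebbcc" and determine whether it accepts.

Answer: ACCEPT

Steps:
initial (ε-close {0}): {0,2,8}
'd' @ 1: {1,3,4,6,9}  (accept∈set)
'b' @ 2: {1,5,6,7}  (accept∈set)
'e' @ 3: {1,5,6,7}  (accept∈set)
'b' @ 4: {1,5,6,7}  (accept∈set)
'b' @ 5: {1,5,6,7}  (accept∈set)
'c' @ 6: {1,5,6,7}  (accept∈set)
'c' @ 7: {1,5,6,7}  (accept∈set)
final: {1,5,6,7}; accept 1 in set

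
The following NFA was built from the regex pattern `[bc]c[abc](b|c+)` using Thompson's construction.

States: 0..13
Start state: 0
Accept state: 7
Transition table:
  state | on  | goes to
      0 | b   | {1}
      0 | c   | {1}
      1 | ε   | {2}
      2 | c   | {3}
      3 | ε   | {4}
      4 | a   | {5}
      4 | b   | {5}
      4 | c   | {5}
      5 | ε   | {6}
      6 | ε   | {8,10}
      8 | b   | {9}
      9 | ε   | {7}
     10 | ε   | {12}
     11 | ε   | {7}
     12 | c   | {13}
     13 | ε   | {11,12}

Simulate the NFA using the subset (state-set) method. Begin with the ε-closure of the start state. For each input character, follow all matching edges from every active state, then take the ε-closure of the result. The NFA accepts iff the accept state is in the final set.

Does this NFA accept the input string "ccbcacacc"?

Answer: REJECT

Steps:
start: ε-closure({0}) = {0}
'c' @ 1: {1,2}
'c' @ 2: {3,4}
'b' @ 3: {5,6,8,10,12}
'c' @ 4: {7,11,12,13}  [accepting]
'a' @ 5: {}  — state set empty
rest 'cacc' ignored (set empty)
end set {} — state 7 not in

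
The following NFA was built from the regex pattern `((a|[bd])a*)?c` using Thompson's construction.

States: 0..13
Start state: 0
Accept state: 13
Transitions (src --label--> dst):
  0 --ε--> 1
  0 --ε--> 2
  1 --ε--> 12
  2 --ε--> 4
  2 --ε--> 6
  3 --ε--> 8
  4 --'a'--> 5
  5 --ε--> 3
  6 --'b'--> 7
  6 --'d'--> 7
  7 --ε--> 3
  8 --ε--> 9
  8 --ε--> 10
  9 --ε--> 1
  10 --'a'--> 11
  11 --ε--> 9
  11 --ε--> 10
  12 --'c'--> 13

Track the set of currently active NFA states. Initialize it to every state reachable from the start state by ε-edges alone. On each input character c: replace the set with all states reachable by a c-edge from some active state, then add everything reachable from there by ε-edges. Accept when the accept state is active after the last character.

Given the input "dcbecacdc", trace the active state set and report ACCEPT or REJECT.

Answer: REJECT

Derivation:
start: ε-closure({0}) = {0,1,2,4,6,12}
'd' @ 1: {1,3,7,8,9,10,12}
'c' @ 2: {13}  [accepting]
'b' @ 3: {}  — dead — no transitions
rest 'ecacdc' ignored (set empty)
end set {} — state 13 not in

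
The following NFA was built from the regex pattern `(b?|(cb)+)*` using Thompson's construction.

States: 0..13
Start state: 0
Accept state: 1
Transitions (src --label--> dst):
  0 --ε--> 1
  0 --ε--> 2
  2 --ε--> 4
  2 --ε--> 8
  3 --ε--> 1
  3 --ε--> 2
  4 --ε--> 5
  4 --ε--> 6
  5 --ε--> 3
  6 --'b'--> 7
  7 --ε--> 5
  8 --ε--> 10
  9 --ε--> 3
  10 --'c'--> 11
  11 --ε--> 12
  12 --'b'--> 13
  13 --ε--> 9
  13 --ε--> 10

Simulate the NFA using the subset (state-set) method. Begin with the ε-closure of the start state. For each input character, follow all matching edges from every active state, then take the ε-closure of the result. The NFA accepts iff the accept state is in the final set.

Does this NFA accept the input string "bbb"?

initial (ε-close {0}): {0,1,2,3,4,5,6,8,10}
'b' @ 1: {1,2,3,4,5,6,7,8,10}  [accepting]
'b' @ 2: {1,2,3,4,5,6,7,8,10}  [accepting]
'b' @ 3: {1,2,3,4,5,6,7,8,10}  [accepting]
after full input: {1,2,3,4,5,6,7,8,10}  (accept=1 in)

Answer: ACCEPT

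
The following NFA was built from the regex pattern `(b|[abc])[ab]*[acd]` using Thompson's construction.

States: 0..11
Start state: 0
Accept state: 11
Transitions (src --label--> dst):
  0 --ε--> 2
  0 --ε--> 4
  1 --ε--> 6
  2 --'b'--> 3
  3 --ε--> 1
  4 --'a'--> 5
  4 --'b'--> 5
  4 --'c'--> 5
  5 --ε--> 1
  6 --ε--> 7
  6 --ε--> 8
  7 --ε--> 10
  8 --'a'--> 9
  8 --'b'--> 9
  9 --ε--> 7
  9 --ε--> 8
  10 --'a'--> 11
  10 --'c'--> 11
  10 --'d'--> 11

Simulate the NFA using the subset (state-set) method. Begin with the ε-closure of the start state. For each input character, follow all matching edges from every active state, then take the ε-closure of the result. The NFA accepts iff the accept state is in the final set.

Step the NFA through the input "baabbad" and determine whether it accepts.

Answer: ACCEPT

Trace:
S₀ = ε-closure({0}) = {0,2,4}
'b' @ 1: {1,3,5,6,7,8,10}
'a' @ 2: {7,8,9,10,11}  (accept∈set)
'a' @ 3: {7,8,9,10,11}  (accept∈set)
'b' @ 4: {7,8,9,10}
'b' @ 5: {7,8,9,10}
'a' @ 6: {7,8,9,10,11}  (accept∈set)
'd' @ 7: {11}  (accept∈set)
final: {11}; accept 11 in set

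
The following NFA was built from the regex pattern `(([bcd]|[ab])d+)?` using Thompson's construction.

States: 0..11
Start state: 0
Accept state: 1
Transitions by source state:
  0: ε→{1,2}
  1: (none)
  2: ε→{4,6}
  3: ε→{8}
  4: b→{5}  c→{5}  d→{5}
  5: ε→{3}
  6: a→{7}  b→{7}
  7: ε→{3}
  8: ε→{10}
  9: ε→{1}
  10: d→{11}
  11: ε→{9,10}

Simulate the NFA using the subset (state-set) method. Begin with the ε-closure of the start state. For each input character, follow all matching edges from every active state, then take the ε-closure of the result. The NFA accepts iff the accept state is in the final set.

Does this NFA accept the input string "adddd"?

Answer: ACCEPT

Trace:
initial (ε-close {0}): {0,1,2,4,6}
'a' @ 1: {3,7,8,10}
'd' @ 2: {1,9,10,11}  [accepting]
'd' @ 3: {1,9,10,11}  [accepting]
'd' @ 4: {1,9,10,11}  [accepting]
'd' @ 5: {1,9,10,11}  [accepting]
end set {1,9,10,11} — state 1 in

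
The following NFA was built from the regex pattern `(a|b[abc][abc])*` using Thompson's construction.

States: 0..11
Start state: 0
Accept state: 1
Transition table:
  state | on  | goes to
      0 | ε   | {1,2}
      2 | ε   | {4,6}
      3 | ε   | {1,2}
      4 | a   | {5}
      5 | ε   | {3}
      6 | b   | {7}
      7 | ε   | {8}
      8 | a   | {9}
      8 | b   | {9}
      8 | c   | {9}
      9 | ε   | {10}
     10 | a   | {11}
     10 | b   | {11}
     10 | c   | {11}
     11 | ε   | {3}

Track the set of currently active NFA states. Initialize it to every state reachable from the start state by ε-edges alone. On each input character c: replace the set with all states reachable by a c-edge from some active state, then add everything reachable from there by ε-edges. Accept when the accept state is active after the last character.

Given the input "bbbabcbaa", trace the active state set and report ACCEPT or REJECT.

Answer: ACCEPT

Trace:
start: ε-closure({0}) = {0,1,2,4,6}
'b' @ 1: {7,8}
'b' @ 2: {9,10}
'b' @ 3: {1,2,3,4,6,11}  ✓accept
'a' @ 4: {1,2,3,4,5,6}  ✓accept
'b' @ 5: {7,8}
'c' @ 6: {9,10}
'b' @ 7: {1,2,3,4,6,11}  ✓accept
'a' @ 8: {1,2,3,4,5,6}  ✓accept
'a' @ 9: {1,2,3,4,5,6}  ✓accept
after full input: {1,2,3,4,5,6}  (accept=1 in)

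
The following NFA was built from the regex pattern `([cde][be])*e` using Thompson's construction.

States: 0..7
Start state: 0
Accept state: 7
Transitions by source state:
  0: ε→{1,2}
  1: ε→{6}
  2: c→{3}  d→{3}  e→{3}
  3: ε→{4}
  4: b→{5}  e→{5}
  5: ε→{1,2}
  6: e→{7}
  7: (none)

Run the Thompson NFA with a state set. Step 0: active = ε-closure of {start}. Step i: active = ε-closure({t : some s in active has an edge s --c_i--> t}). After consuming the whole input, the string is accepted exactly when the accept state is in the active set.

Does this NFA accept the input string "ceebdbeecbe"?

S₀ = ε-closure({0}) = {0,1,2,6}
'c' @ 1: {3,4}
'e' @ 2: {1,2,5,6}
'e' @ 3: {3,4,7}  (accept∈set)
'b' @ 4: {1,2,5,6}
'd' @ 5: {3,4}
'b' @ 6: {1,2,5,6}
'e' @ 7: {3,4,7}  (accept∈set)
'e' @ 8: {1,2,5,6}
'c' @ 9: {3,4}
'b' @ 10: {1,2,5,6}
'e' @ 11: {3,4,7}  (accept∈set)
end set {3,4,7} — state 7 in

Answer: ACCEPT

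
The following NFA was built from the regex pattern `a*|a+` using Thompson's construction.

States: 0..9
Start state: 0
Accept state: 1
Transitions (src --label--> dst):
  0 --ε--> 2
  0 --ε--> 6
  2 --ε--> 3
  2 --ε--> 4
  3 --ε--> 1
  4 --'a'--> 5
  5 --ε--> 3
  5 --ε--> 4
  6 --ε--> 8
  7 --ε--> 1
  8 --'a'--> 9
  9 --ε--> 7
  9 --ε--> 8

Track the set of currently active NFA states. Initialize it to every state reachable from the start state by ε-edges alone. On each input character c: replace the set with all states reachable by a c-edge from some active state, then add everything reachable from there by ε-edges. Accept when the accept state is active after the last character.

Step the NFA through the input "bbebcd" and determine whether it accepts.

start: ε-closure({0}) = {0,1,2,3,4,6,8}
'b' @ 1: {}  — state set empty
rest 'bebcd' ignored (set empty)
final: {}; accept 1 not in set

Answer: REJECT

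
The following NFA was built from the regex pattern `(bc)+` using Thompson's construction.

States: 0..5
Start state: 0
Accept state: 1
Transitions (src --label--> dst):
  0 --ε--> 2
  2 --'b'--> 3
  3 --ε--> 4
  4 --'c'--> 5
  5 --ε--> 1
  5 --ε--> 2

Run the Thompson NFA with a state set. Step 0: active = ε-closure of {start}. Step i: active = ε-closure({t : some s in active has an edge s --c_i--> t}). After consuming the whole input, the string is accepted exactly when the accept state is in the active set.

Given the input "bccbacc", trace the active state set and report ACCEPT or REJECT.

Answer: REJECT

Derivation:
initial (ε-close {0}): {0,2}
'b' @ 1: {3,4}
'c' @ 2: {1,2,5}  [accepting]
'c' @ 3: {}  — state set empty
rest 'bacc' ignored (set empty)
after full input: {}  (accept=1 not in)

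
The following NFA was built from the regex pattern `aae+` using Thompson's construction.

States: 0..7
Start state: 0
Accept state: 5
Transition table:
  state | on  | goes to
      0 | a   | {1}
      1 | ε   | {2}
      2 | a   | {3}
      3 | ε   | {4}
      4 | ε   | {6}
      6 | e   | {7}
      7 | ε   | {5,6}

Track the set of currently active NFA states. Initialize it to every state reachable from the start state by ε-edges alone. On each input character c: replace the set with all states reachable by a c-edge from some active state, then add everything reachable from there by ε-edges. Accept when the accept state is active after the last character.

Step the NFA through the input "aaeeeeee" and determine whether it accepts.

initial (ε-close {0}): {0}
'a' @ 1: {1,2}
'a' @ 2: {3,4,6}
'e' @ 3: {5,6,7}  (accept∈set)
'e' @ 4: {5,6,7}  (accept∈set)
'e' @ 5: {5,6,7}  (accept∈set)
'e' @ 6: {5,6,7}  (accept∈set)
'e' @ 7: {5,6,7}  (accept∈set)
'e' @ 8: {5,6,7}  (accept∈set)
end set {5,6,7} — state 5 in

Answer: ACCEPT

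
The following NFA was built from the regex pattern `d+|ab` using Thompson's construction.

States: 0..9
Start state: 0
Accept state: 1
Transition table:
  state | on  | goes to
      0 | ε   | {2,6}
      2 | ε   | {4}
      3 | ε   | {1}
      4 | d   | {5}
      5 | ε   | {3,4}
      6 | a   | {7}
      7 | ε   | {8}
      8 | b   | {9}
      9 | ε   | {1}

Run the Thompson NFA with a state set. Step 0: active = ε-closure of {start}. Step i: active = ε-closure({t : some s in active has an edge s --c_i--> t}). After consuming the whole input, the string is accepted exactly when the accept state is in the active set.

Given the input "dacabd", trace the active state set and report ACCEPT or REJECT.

Answer: REJECT

Derivation:
start: ε-closure({0}) = {0,2,4,6}
'd' @ 1: {1,3,4,5}  (accept∈set)
'a' @ 2: {}  — no active states
rest 'cabd' ignored (set empty)
end set {} — state 1 not in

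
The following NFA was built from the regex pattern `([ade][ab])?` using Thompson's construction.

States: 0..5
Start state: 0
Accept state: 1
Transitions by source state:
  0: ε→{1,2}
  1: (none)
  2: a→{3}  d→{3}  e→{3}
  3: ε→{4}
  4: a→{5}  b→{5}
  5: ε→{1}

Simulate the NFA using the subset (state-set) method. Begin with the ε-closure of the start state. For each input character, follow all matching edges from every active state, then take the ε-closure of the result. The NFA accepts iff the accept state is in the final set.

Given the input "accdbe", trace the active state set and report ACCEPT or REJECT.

Answer: REJECT

Trace:
initial (ε-close {0}): {0,1,2}
'a' @ 1: {3,4}
'c' @ 2: {}  — dead — no transitions
rest 'cdbe' ignored (set empty)
end set {} — state 1 not in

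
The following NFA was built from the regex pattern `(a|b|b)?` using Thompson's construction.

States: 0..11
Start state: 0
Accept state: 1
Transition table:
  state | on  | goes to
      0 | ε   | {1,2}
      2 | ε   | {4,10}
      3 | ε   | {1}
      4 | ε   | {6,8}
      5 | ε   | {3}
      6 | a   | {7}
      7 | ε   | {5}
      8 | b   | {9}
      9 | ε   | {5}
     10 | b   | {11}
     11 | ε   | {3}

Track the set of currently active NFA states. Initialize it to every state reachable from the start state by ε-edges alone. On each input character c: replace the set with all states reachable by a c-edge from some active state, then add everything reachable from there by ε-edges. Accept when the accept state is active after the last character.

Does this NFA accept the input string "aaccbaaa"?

Answer: REJECT

Trace:
S₀ = ε-closure({0}) = {0,1,2,4,6,8,10}
'a' @ 1: {1,3,5,7}  [accepting]
'a' @ 2: {}  — dead — no transitions
rest 'ccbaaa' ignored (set empty)
final: {}; accept 1 not in set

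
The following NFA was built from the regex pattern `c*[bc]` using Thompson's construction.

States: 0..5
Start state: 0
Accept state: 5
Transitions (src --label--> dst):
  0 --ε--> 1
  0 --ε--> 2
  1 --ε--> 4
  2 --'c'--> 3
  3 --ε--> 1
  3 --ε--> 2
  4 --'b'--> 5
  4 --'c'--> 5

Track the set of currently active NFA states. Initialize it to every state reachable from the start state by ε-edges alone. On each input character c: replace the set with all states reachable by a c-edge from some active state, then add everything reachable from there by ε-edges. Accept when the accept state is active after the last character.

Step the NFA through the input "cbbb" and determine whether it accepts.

Answer: REJECT

Steps:
start: ε-closure({0}) = {0,1,2,4}
'c' @ 1: {1,2,3,4,5}  ✓accept
'b' @ 2: {5}  ✓accept
'b' @ 3: {}  — no active states
rest 'b' ignored (set empty)
final: {}; accept 5 not in set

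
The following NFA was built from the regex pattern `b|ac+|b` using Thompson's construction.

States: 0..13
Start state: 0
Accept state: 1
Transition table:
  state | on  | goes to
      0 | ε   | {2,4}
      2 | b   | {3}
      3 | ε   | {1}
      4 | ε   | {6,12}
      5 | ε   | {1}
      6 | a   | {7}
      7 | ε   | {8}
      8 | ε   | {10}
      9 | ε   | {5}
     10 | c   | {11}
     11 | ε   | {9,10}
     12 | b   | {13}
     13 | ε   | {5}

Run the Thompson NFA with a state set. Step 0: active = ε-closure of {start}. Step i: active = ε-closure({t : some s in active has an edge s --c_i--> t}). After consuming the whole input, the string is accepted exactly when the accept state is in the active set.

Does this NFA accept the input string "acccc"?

Answer: ACCEPT

Trace:
start: ε-closure({0}) = {0,2,4,6,12}
'a' @ 1: {7,8,10}
'c' @ 2: {1,5,9,10,11}  (accept∈set)
'c' @ 3: {1,5,9,10,11}  (accept∈set)
'c' @ 4: {1,5,9,10,11}  (accept∈set)
'c' @ 5: {1,5,9,10,11}  (accept∈set)
after full input: {1,5,9,10,11}  (accept=1 in)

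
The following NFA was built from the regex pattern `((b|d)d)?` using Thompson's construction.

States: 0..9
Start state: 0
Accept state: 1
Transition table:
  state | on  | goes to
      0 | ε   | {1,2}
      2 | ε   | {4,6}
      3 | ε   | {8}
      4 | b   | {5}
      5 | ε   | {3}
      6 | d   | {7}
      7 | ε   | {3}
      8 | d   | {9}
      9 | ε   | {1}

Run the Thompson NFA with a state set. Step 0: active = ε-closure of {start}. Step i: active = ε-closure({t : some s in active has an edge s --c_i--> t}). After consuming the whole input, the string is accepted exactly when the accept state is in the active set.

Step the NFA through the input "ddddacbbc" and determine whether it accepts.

Answer: REJECT

Steps:
initial (ε-close {0}): {0,1,2,4,6}
'd' @ 1: {3,7,8}
'd' @ 2: {1,9}  [accepting]
'd' @ 3: {}  — no active states
rest 'dacbbc' ignored (set empty)
end set {} — state 1 not in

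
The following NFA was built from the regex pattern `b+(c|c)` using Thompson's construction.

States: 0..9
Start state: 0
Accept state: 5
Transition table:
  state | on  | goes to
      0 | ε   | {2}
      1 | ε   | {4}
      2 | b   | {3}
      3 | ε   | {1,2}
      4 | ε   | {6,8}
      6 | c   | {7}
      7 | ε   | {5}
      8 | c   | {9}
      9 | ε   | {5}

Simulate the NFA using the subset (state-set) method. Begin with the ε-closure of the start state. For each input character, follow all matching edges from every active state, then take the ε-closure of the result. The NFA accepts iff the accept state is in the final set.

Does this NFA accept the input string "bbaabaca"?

initial (ε-close {0}): {0,2}
'b' @ 1: {1,2,3,4,6,8}
'b' @ 2: {1,2,3,4,6,8}
'a' @ 3: {}  — state set empty
rest 'abaca' ignored (set empty)
final: {}; accept 5 not in set

Answer: REJECT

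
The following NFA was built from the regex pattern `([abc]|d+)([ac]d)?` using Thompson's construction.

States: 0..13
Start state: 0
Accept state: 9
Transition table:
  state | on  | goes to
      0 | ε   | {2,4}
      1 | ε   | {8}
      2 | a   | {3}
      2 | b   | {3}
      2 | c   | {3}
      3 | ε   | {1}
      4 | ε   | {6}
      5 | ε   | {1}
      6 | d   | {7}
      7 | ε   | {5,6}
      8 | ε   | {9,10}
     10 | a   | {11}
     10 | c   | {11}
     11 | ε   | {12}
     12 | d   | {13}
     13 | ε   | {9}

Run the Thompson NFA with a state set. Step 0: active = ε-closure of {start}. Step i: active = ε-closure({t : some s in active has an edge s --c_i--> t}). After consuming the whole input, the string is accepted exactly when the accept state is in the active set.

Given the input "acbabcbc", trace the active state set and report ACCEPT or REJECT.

start: ε-closure({0}) = {0,2,4,6}
'a' @ 1: {1,3,8,9,10}  (accept∈set)
'c' @ 2: {11,12}
'b' @ 3: {}  — state set empty
rest 'abcbc' ignored (set empty)
after full input: {}  (accept=9 not in)

Answer: REJECT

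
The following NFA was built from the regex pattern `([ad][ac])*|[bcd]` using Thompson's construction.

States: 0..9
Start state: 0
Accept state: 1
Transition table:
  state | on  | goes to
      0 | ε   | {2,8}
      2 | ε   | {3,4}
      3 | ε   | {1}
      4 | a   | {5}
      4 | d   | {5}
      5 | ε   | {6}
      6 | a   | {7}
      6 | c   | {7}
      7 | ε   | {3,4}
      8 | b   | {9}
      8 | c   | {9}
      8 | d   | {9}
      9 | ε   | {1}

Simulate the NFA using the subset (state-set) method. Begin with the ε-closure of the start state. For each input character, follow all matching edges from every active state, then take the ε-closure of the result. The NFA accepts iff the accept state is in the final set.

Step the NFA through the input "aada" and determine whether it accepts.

S₀ = ε-closure({0}) = {0,1,2,3,4,8}
'a' @ 1: {5,6}
'a' @ 2: {1,3,4,7}  (accept∈set)
'd' @ 3: {5,6}
'a' @ 4: {1,3,4,7}  (accept∈set)
end set {1,3,4,7} — state 1 in

Answer: ACCEPT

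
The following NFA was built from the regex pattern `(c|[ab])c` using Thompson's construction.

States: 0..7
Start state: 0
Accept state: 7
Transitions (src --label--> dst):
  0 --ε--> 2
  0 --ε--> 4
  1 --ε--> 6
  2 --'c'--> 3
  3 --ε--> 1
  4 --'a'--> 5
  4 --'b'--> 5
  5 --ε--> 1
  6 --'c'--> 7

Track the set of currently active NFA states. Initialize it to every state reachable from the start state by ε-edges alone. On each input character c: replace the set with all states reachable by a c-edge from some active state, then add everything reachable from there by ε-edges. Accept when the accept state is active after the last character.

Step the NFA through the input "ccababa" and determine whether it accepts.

Answer: REJECT

Derivation:
initial (ε-close {0}): {0,2,4}
'c' @ 1: {1,3,6}
'c' @ 2: {7}  ✓accept
'a' @ 3: {}  — state set empty
rest 'baba' ignored (set empty)
end set {} — state 7 not in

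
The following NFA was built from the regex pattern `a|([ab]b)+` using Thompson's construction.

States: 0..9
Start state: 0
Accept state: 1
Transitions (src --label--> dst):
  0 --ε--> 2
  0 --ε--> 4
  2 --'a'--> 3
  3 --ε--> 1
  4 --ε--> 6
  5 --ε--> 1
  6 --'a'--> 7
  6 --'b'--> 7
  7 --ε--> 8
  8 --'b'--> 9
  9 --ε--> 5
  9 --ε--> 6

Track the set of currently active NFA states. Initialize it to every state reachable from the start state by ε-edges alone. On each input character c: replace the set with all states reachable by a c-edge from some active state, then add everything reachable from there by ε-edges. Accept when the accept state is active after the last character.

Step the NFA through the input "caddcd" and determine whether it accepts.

start: ε-closure({0}) = {0,2,4,6}
'c' @ 1: {}  — no active states
rest 'addcd' ignored (set empty)
final: {}; accept 1 not in set

Answer: REJECT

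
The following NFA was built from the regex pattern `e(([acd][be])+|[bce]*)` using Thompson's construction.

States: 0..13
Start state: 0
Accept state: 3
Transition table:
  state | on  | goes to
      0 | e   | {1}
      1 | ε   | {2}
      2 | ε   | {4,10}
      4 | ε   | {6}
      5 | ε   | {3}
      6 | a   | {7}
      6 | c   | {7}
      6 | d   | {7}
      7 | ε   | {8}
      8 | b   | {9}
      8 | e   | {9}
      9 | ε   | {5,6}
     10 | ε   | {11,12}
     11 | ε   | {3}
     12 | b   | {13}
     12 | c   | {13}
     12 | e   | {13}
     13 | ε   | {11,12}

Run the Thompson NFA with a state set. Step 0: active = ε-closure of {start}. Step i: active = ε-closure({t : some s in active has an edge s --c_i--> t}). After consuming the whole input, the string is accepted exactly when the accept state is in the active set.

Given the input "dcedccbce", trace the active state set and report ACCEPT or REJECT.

start: ε-closure({0}) = {0}
'd' @ 1: {}  — no active states
rest 'cedccbce' ignored (set empty)
final: {}; accept 3 not in set

Answer: REJECT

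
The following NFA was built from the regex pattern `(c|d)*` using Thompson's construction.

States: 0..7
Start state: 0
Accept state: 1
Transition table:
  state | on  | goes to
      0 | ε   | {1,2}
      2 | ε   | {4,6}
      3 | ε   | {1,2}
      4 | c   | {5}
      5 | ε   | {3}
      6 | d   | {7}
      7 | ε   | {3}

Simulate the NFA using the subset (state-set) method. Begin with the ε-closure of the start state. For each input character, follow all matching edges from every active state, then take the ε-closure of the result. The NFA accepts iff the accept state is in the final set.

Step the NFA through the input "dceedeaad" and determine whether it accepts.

start: ε-closure({0}) = {0,1,2,4,6}
'd' @ 1: {1,2,3,4,6,7}  ✓accept
'c' @ 2: {1,2,3,4,5,6}  ✓accept
'e' @ 3: {}  — state set empty
rest 'edeaad' ignored (set empty)
after full input: {}  (accept=1 not in)

Answer: REJECT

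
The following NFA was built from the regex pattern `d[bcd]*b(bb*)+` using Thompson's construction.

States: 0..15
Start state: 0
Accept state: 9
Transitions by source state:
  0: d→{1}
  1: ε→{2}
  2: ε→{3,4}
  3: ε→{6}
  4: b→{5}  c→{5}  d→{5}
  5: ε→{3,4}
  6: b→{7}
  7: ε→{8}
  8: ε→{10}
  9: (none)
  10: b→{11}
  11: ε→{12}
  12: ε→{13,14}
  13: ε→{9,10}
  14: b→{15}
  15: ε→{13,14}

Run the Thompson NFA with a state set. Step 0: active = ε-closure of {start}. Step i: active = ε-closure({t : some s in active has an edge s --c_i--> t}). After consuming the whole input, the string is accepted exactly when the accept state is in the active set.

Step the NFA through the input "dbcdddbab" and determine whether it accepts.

start: ε-closure({0}) = {0}
'd' @ 1: {1,2,3,4,6}
'b' @ 2: {3,4,5,6,7,8,10}
'c' @ 3: {3,4,5,6}
'd' @ 4: {3,4,5,6}
'd' @ 5: {3,4,5,6}
'd' @ 6: {3,4,5,6}
'b' @ 7: {3,4,5,6,7,8,10}
'a' @ 8: {}  — dead — no transitions
rest 'b' ignored (set empty)
after full input: {}  (accept=9 not in)

Answer: REJECT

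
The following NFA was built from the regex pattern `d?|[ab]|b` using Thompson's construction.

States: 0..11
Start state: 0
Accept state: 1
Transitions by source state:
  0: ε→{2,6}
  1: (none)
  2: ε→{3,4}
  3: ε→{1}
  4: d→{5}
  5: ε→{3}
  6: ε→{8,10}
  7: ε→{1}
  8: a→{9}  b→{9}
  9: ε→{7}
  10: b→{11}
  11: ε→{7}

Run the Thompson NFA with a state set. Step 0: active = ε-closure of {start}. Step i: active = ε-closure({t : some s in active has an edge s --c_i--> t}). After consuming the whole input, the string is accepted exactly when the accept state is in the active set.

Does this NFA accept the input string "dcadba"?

S₀ = ε-closure({0}) = {0,1,2,3,4,6,8,10}
'd' @ 1: {1,3,5}  ✓accept
'c' @ 2: {}  — state set empty
rest 'adba' ignored (set empty)
final: {}; accept 1 not in set

Answer: REJECT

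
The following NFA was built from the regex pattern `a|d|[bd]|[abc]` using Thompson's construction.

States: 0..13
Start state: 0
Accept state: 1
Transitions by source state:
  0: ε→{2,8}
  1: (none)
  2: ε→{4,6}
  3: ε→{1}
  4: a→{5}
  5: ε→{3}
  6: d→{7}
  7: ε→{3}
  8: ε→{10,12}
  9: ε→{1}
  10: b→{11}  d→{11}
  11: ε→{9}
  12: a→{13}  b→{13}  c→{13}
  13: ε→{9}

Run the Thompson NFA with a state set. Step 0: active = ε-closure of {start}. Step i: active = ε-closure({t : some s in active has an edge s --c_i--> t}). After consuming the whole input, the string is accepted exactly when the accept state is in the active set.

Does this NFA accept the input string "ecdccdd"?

S₀ = ε-closure({0}) = {0,2,4,6,8,10,12}
'e' @ 1: {}  — no active states
rest 'cdccdd' ignored (set empty)
final: {}; accept 1 not in set

Answer: REJECT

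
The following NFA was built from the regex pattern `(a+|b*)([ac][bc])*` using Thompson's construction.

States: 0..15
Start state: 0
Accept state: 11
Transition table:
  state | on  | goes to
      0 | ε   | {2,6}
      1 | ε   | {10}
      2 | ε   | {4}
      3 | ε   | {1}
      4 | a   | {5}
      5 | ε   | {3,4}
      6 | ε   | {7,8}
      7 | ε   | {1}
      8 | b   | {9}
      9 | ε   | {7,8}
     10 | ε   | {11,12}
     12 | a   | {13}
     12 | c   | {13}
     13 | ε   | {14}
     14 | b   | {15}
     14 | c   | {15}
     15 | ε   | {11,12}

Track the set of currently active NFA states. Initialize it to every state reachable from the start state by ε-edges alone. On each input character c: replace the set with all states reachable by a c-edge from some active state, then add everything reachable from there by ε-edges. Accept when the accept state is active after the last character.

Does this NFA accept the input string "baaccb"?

S₀ = ε-closure({0}) = {0,1,2,4,6,7,8,10,11,12}
'b' @ 1: {1,7,8,9,10,11,12}  [accepting]
'a' @ 2: {13,14}
'a' @ 3: {}  — no active states
rest 'ccb' ignored (set empty)
final: {}; accept 11 not in set

Answer: REJECT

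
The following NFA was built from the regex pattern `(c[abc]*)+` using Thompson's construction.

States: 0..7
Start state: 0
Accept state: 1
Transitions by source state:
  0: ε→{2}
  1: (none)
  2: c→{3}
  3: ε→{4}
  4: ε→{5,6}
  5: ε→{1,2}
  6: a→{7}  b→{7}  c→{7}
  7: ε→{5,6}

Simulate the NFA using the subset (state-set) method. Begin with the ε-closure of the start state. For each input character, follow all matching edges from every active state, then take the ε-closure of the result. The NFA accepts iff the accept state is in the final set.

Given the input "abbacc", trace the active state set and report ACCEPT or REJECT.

S₀ = ε-closure({0}) = {0,2}
'a' @ 1: {}  — dead — no transitions
rest 'bbacc' ignored (set empty)
after full input: {}  (accept=1 not in)

Answer: REJECT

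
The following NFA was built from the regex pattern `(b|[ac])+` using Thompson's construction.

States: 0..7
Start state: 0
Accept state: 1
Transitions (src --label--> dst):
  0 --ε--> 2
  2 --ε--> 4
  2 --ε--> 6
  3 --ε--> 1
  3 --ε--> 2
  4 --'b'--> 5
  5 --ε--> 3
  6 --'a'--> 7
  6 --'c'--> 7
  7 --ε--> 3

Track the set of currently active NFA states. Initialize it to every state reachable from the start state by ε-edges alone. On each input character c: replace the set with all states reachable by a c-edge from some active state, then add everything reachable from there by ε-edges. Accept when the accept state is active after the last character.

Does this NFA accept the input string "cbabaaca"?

Answer: ACCEPT

Trace:
start: ε-closure({0}) = {0,2,4,6}
'c' @ 1: {1,2,3,4,6,7}  [accepting]
'b' @ 2: {1,2,3,4,5,6}  [accepting]
'a' @ 3: {1,2,3,4,6,7}  [accepting]
'b' @ 4: {1,2,3,4,5,6}  [accepting]
'a' @ 5: {1,2,3,4,6,7}  [accepting]
'a' @ 6: {1,2,3,4,6,7}  [accepting]
'c' @ 7: {1,2,3,4,6,7}  [accepting]
'a' @ 8: {1,2,3,4,6,7}  [accepting]
after full input: {1,2,3,4,6,7}  (accept=1 in)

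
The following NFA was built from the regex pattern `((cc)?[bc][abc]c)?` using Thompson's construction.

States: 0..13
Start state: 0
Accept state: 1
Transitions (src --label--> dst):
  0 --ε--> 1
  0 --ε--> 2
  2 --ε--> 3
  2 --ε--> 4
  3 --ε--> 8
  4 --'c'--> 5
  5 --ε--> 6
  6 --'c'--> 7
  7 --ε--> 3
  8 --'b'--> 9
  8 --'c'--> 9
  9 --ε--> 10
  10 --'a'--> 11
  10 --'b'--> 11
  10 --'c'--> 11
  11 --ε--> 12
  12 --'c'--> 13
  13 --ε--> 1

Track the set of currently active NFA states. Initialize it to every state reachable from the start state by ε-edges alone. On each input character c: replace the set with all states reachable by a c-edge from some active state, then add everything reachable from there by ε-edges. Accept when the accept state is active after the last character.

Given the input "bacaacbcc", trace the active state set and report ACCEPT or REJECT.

Answer: REJECT

Trace:
start: ε-closure({0}) = {0,1,2,3,4,8}
'b' @ 1: {9,10}
'a' @ 2: {11,12}
'c' @ 3: {1,13}  [accepting]
'a' @ 4: {}  — no active states
rest 'acbcc' ignored (set empty)
end set {} — state 1 not in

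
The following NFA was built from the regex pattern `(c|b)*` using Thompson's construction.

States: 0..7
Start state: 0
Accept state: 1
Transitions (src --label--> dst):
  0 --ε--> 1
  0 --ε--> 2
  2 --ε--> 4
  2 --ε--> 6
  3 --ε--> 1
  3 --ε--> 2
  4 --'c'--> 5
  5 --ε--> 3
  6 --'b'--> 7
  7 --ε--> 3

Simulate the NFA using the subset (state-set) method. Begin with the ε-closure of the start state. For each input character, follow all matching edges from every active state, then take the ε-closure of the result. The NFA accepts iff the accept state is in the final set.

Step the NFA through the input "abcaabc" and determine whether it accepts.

S₀ = ε-closure({0}) = {0,1,2,4,6}
'a' @ 1: {}  — state set empty
rest 'bcaabc' ignored (set empty)
after full input: {}  (accept=1 not in)

Answer: REJECT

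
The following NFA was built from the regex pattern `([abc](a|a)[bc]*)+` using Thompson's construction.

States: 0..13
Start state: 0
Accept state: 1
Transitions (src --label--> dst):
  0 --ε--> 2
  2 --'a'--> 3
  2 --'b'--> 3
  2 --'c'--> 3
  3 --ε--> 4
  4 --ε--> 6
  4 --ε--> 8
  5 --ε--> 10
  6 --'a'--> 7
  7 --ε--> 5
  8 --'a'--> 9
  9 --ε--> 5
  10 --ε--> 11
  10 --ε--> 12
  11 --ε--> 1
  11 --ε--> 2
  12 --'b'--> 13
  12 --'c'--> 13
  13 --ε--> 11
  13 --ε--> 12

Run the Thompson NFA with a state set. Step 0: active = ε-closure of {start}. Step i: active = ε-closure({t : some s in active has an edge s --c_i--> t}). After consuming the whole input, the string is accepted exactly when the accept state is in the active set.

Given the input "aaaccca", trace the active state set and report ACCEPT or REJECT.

S₀ = ε-closure({0}) = {0,2}
'a' @ 1: {3,4,6,8}
'a' @ 2: {1,2,5,7,9,10,11,12}  (accept∈set)
'a' @ 3: {3,4,6,8}
'c' @ 4: {}  — dead — no transitions
rest 'cca' ignored (set empty)
final: {}; accept 1 not in set

Answer: REJECT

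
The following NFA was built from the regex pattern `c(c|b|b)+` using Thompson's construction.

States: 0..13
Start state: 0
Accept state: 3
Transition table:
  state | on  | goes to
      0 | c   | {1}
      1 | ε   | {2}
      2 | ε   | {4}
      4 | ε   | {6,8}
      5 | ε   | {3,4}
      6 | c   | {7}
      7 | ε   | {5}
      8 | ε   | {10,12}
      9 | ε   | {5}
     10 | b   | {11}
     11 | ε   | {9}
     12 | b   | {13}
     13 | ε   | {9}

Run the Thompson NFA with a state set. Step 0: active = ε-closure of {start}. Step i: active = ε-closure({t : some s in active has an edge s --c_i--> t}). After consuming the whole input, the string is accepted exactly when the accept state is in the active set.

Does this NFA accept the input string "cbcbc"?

start: ε-closure({0}) = {0}
'c' @ 1: {1,2,4,6,8,10,12}
'b' @ 2: {3,4,5,6,8,9,10,11,12,13}  (accept∈set)
'c' @ 3: {3,4,5,6,7,8,10,12}  (accept∈set)
'b' @ 4: {3,4,5,6,8,9,10,11,12,13}  (accept∈set)
'c' @ 5: {3,4,5,6,7,8,10,12}  (accept∈set)
final: {3,4,5,6,7,8,10,12}; accept 3 in set

Answer: ACCEPT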